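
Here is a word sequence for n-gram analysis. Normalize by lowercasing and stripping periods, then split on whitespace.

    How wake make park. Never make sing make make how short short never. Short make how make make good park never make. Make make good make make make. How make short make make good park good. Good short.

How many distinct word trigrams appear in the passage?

29

38 tokens → 36 trigram windows in total.
Repeated trigrams (each contributes count−1 duplicates):
  make make good: 3
  make good park: 2
  make how make: 2
  make make how: 2
  make make make: 2
  park never make: 2
7 duplicate windows → 36 − 7 = 29 distinct.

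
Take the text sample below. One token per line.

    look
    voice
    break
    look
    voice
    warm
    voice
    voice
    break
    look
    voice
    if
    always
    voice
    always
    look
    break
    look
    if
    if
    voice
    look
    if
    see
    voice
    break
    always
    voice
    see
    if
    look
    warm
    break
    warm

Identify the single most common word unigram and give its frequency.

Unigram frequencies (highest first):
  voice: 9
  look: 7
  break: 5
  if: 5
  warm: 3
  always: 3
  … (1 more, each ≤ 2)

"voice", 9 times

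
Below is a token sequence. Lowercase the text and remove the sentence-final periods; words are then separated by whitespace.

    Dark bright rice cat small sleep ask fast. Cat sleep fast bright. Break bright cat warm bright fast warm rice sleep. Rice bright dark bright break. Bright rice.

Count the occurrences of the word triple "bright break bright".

Scanning the 26 overlapping trigram windows for "bright break bright":
  position 12–14: bright break bright
  position 25–27: bright break bright

2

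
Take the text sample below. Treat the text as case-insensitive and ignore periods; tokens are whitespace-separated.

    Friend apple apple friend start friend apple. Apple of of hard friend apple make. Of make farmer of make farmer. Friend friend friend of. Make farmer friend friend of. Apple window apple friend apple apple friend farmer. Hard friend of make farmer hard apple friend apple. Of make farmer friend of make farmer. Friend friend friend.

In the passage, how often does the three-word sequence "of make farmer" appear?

6

Scanning the 54 overlapping trigram windows for "of make farmer":
  position 15–17: of make farmer
  position 18–20: of make farmer
  position 24–26: of make farmer
  position 40–42: of make farmer
  position 47–49: of make farmer
  position 51–53: of make farmer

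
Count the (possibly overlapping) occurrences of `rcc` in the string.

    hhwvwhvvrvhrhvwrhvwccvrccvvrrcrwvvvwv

1

Sliding a length-3 window over the 37 characters (35 positions):
  position 23–25: rcc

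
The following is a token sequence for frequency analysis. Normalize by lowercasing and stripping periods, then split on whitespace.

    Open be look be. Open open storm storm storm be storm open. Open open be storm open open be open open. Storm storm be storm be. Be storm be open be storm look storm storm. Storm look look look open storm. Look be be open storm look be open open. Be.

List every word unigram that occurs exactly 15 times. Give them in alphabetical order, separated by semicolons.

open; storm

Unigram counts meeting the condition (exactly 15 times):
  open: 15
  storm: 15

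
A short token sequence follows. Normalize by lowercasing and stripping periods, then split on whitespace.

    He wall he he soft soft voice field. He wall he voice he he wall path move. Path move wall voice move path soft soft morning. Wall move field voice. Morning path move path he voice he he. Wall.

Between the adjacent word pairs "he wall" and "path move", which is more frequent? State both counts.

"he wall" (4 vs 3)

"he wall": 4 occurrences
"path move": 3 occurrences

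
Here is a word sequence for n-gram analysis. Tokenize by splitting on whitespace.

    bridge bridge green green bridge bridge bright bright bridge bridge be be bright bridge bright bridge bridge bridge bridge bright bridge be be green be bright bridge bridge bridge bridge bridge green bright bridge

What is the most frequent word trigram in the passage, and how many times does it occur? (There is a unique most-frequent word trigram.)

"bridge bridge bridge", 5 times

Trigram frequencies (highest first):
  bridge bridge bridge: 5
  bright bridge bridge: 3
  bridge bridge green: 2
  bridge bridge bright: 2
  bridge be be: 2
  be bright bridge: 2
  … (15 more, each ≤ 2)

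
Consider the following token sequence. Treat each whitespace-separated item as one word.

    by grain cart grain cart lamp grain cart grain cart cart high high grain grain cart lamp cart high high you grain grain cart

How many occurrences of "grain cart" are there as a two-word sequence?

Scanning the 23 overlapping bigram windows for "grain cart":
  position 2–3: grain cart
  position 4–5: grain cart
  position 7–8: grain cart
  position 9–10: grain cart
  position 15–16: grain cart
  position 23–24: grain cart

6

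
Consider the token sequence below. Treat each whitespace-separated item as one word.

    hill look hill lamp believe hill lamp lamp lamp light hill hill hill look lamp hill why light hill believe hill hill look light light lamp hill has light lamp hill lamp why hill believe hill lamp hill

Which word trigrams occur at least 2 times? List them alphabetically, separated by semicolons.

Trigram counts meeting the condition (at least 2 times):
  believe hill lamp: 2
  hill believe hill: 2
  hill hill look: 2
  light lamp hill: 2

believe hill lamp; hill believe hill; hill hill look; light lamp hill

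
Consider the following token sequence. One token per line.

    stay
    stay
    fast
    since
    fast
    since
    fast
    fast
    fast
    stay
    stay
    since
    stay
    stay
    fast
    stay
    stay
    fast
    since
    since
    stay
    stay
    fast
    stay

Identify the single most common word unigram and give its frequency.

Unigram frequencies (highest first):
  stay: 11
  fast: 8
  since: 5

"stay", 11 times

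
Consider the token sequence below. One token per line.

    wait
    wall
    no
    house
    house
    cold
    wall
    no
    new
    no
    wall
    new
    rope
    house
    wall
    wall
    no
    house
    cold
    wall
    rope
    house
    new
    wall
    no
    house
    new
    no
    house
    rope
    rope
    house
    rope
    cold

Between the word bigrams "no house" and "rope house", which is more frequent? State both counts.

"no house": 4 occurrences
"rope house": 3 occurrences

"no house" (4 vs 3)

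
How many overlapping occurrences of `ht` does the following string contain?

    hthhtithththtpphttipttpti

6

Sliding a length-2 window over the 25 characters (24 positions):
  position 1–2: ht
  position 4–5: ht
  position 8–9: ht
  position 10–11: ht
  position 12–13: ht
  position 16–17: ht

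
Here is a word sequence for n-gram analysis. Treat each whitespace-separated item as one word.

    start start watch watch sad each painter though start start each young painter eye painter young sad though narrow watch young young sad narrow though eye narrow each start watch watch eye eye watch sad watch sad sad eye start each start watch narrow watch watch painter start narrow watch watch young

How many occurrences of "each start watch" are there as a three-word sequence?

2

Scanning the 50 overlapping trigram windows for "each start watch":
  position 28–30: each start watch
  position 41–43: each start watch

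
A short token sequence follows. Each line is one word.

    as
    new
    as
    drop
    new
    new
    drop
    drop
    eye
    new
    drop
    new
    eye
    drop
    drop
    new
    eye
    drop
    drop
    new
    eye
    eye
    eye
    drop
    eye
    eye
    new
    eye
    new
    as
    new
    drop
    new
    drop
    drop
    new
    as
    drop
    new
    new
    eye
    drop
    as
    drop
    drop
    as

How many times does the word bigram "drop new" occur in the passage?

7

Scanning the 45 overlapping bigram windows for "drop new":
  position 4–5: drop new
  position 11–12: drop new
  position 15–16: drop new
  position 19–20: drop new
  position 32–33: drop new
  position 35–36: drop new
  position 38–39: drop new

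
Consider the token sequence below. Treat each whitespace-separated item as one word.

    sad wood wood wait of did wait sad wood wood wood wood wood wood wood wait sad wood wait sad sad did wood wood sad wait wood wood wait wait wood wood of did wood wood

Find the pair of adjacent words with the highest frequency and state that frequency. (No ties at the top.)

Bigram frequencies (highest first):
  wood wood: 11
  wood wait: 4
  sad wood: 3
  wait sad: 3
  of did: 2
  did wood: 2
  … (9 more, each ≤ 2)

"wood wood", 11 times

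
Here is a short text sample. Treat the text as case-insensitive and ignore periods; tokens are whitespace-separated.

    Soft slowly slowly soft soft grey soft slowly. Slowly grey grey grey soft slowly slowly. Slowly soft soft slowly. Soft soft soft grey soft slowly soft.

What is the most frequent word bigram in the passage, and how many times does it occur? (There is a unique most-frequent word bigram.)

Bigram frequencies (highest first):
  soft slowly: 5
  slowly slowly: 4
  slowly soft: 4
  soft soft: 4
  grey soft: 3
  soft grey: 2
  … (2 more, each ≤ 2)

"soft slowly", 5 times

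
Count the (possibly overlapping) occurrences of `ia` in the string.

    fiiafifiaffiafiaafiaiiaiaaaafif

7

Sliding a length-2 window over the 31 characters (30 positions):
  position 3–4: ia
  position 8–9: ia
  position 12–13: ia
  position 15–16: ia
  position 19–20: ia
  position 22–23: ia
  position 24–25: ia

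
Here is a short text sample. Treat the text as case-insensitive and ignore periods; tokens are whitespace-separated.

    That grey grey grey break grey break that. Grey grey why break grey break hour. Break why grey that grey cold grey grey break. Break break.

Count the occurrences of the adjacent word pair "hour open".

0

Scanning the 25 overlapping bigram windows for "hour open":
  (none found)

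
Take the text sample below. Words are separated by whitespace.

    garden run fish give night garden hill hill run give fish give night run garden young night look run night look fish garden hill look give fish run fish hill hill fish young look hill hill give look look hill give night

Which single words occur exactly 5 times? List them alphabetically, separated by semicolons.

night; run

Unigram counts meeting the condition (exactly 5 times):
  night: 5
  run: 5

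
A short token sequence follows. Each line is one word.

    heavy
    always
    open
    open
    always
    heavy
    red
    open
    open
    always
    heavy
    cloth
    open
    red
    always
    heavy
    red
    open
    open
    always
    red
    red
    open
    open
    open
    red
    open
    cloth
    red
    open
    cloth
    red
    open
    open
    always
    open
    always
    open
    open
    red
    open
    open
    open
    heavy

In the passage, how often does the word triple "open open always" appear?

4

Scanning the 42 overlapping trigram windows for "open open always":
  position 3–5: open open always
  position 8–10: open open always
  position 18–20: open open always
  position 33–35: open open always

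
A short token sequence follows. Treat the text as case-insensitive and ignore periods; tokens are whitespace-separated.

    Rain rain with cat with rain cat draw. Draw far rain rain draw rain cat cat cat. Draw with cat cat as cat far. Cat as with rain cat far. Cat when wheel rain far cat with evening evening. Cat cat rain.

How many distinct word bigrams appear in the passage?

27

42 tokens → 41 bigram windows in total.
Repeated bigrams (each contributes count−1 duplicates):
  cat cat: 4
  far cat: 3
  rain cat: 3
  cat as: 2
  cat draw: 2
  cat far: 2
  cat with: 2
  rain rain: 2
  … (2 more repeated)
14 duplicate windows → 41 − 14 = 27 distinct.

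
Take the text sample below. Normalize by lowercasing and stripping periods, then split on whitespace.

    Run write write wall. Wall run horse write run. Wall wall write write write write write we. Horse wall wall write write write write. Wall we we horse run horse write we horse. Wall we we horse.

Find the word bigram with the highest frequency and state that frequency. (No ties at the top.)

"write write", 8 times

Bigram frequencies (highest first):
  write write: 8
  we horse: 4
  wall wall: 3
  write wall: 2
  run horse: 2
  horse write: 2
  … (10 more, each ≤ 2)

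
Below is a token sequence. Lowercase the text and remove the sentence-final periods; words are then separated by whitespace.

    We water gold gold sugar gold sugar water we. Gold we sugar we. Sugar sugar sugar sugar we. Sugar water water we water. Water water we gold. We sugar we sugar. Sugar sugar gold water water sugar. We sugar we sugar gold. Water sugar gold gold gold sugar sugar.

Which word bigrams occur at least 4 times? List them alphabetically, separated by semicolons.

Bigram counts meeting the condition (at least 4 times):
  sugar gold: 4
  sugar sugar: 6
  sugar we: 5
  water water: 4
  we sugar: 7

sugar gold; sugar sugar; sugar we; water water; we sugar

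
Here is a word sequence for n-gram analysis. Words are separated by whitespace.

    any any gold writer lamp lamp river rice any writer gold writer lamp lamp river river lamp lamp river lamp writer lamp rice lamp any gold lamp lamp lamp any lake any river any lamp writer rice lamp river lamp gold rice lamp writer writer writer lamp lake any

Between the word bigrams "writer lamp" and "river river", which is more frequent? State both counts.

"writer lamp": 4 occurrences
"river river": 1 occurrence

"writer lamp" (4 vs 1)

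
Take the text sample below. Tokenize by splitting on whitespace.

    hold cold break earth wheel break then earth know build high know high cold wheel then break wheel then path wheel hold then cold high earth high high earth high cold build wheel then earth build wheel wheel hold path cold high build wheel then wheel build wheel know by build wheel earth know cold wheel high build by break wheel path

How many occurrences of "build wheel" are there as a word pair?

Scanning the 61 overlapping bigram windows for "build wheel":
  position 32–33: build wheel
  position 36–37: build wheel
  position 43–44: build wheel
  position 47–48: build wheel
  position 51–52: build wheel

5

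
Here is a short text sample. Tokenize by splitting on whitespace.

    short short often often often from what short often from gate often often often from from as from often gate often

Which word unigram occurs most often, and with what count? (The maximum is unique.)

"often", 9 times

Unigram frequencies (highest first):
  often: 9
  from: 5
  short: 3
  gate: 2
  what: 1
  as: 1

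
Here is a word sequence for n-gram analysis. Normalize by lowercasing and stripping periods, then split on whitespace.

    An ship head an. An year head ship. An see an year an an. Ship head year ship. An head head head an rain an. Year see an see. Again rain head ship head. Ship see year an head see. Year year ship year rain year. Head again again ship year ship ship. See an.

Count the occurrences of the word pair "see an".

3

Scanning the 54 overlapping bigram windows for "see an":
  position 10–11: see an
  position 27–28: see an
  position 54–55: see an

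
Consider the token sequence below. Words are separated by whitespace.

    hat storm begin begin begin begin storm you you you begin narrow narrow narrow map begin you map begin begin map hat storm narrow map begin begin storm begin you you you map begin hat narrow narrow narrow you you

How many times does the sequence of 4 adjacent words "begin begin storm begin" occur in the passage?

Scanning the 37 overlapping 4-gram windows for "begin begin storm begin":
  position 26–29: begin begin storm begin

1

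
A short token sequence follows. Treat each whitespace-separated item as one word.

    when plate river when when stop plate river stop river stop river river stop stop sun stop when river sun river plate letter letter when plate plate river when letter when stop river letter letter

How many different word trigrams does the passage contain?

35 tokens → 33 trigram windows in total.
Repeated trigrams (each contributes count−1 duplicates):
  plate river when: 2
  river stop river: 2
2 duplicate windows → 33 − 2 = 31 distinct.

31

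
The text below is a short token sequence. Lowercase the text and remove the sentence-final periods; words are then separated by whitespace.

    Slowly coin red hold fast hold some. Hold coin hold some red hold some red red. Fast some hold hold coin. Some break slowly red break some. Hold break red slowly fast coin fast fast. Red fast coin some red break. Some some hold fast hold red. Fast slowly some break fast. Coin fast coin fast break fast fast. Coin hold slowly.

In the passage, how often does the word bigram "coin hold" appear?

2

Scanning the 61 overlapping bigram windows for "coin hold":
  position 9–10: coin hold
  position 60–61: coin hold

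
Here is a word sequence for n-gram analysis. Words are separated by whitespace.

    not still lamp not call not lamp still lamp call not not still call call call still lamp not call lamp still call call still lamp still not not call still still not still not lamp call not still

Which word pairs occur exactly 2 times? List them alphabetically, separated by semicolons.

lamp call; lamp not; not lamp; not not; still call

Bigram counts meeting the condition (exactly 2 times):
  lamp call: 2
  lamp not: 2
  not lamp: 2
  not not: 2
  still call: 2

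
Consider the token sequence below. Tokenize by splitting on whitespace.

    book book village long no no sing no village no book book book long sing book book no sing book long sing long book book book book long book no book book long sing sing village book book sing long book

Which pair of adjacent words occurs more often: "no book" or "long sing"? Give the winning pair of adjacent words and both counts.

"no book": 2 occurrences
"long sing": 3 occurrences

"long sing" (3 vs 2)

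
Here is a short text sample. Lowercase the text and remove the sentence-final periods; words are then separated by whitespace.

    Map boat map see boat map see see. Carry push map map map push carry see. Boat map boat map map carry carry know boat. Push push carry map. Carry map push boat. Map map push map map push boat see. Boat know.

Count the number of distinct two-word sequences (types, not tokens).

22

43 tokens → 42 bigram windows in total.
Repeated bigrams (each contributes count−1 duplicates):
  boat map: 5
  map map: 5
  map push: 4
  see boat: 3
  carry map: 2
  map boat: 2
  map carry: 2
  map see: 2
  … (3 more repeated)
20 duplicate windows → 42 − 20 = 22 distinct.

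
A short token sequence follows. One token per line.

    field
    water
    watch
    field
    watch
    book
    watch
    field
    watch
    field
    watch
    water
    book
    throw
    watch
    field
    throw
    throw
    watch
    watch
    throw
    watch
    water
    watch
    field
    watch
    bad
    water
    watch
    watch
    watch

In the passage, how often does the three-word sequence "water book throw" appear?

1

Scanning the 29 overlapping trigram windows for "water book throw":
  position 12–14: water book throw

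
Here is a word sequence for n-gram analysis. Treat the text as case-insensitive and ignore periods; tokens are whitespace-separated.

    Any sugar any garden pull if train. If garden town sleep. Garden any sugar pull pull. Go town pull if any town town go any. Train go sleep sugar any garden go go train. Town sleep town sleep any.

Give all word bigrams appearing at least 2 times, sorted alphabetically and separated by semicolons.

Bigram counts meeting the condition (at least 2 times):
  any garden: 2
  any sugar: 2
  pull if: 2
  sugar any: 2
  town sleep: 3

any garden; any sugar; pull if; sugar any; town sleep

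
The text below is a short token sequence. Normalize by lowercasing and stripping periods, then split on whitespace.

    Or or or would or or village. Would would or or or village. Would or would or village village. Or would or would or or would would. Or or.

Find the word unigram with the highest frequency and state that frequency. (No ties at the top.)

"or", 16 times

Unigram frequencies (highest first):
  or: 16
  would: 9
  village: 4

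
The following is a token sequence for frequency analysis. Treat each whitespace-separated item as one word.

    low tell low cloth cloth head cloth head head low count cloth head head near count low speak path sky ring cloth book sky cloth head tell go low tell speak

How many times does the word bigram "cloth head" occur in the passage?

Scanning the 30 overlapping bigram windows for "cloth head":
  position 5–6: cloth head
  position 7–8: cloth head
  position 12–13: cloth head
  position 25–26: cloth head

4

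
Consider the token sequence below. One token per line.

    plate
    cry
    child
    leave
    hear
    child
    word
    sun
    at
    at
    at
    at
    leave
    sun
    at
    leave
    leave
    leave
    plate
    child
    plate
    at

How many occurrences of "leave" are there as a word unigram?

Scanning the 22 tokens for "leave":
  position 4: leave
  position 13: leave
  position 16: leave
  position 17: leave
  position 18: leave

5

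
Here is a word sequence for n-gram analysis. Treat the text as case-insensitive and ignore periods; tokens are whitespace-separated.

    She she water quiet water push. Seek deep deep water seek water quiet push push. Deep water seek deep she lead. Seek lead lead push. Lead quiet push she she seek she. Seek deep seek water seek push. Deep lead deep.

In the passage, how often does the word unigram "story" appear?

Scanning the 41 tokens for "story":
  (none found)

0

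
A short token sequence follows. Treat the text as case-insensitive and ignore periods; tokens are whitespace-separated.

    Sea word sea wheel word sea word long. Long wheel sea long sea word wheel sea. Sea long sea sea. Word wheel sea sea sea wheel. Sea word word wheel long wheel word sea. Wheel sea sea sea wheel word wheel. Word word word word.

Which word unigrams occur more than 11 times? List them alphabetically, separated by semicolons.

sea; word

Unigram counts meeting the condition (more than 11 times):
  sea: 17
  word: 13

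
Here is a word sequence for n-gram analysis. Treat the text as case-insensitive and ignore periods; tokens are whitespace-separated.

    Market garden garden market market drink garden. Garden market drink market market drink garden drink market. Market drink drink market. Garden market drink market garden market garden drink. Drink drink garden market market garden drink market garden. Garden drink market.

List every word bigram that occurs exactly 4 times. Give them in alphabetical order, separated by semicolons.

garden drink; market market

Bigram counts meeting the condition (exactly 4 times):
  garden drink: 4
  market market: 4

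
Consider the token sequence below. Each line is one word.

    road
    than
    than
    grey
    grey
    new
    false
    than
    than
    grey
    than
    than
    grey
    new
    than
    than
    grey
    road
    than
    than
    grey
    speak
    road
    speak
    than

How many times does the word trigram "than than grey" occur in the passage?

Scanning the 23 overlapping trigram windows for "than than grey":
  position 2–4: than than grey
  position 8–10: than than grey
  position 11–13: than than grey
  position 15–17: than than grey
  position 19–21: than than grey

5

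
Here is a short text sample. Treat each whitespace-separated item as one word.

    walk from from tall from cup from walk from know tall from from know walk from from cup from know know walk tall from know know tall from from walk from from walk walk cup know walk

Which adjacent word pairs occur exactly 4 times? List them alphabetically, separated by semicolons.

Bigram counts meeting the condition (exactly 4 times):
  from know: 4
  tall from: 4
  walk from: 4

from know; tall from; walk from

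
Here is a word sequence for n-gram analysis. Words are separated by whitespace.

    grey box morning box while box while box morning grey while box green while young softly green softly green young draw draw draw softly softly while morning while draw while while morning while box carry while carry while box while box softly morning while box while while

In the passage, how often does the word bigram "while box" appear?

Scanning the 46 overlapping bigram windows for "while box":
  position 5–6: while box
  position 7–8: while box
  position 11–12: while box
  position 33–34: while box
  position 38–39: while box
  position 40–41: while box
  position 44–45: while box

7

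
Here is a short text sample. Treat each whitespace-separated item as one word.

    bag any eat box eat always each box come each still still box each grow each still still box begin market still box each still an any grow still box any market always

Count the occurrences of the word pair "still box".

Scanning the 32 overlapping bigram windows for "still box":
  position 12–13: still box
  position 18–19: still box
  position 22–23: still box
  position 29–30: still box

4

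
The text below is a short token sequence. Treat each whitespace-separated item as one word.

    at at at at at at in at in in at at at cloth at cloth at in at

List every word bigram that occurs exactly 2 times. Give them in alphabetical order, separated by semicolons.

Bigram counts meeting the condition (exactly 2 times):
  at cloth: 2
  cloth at: 2

at cloth; cloth at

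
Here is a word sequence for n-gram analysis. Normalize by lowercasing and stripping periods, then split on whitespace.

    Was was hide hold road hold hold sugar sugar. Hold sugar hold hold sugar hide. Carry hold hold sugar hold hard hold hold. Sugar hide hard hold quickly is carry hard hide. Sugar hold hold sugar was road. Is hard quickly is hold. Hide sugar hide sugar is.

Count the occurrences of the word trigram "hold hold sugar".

Scanning the 46 overlapping trigram windows for "hold hold sugar":
  position 6–8: hold hold sugar
  position 12–14: hold hold sugar
  position 17–19: hold hold sugar
  position 22–24: hold hold sugar
  position 34–36: hold hold sugar

5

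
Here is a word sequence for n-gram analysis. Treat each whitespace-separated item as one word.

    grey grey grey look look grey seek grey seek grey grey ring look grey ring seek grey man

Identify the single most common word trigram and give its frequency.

"grey seek grey", 2 times

Trigram frequencies (highest first):
  grey seek grey: 2
  grey grey grey: 1
  grey grey look: 1
  grey look look: 1
  look look grey: 1
  look grey seek: 1
  … (9 more, each ≤ 1)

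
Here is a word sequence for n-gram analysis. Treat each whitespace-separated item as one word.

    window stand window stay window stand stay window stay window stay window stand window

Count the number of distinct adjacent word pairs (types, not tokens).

5

14 tokens → 13 bigram windows in total.
Repeated bigrams (each contributes count−1 duplicates):
  stay window: 4
  window stand: 3
  window stay: 3
  stand window: 2
8 duplicate windows → 13 − 8 = 5 distinct.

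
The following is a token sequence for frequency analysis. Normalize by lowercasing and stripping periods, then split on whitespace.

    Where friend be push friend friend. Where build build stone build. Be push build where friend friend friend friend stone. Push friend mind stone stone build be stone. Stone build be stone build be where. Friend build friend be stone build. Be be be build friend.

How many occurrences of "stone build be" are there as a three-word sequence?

5

Scanning the 44 overlapping trigram windows for "stone build be":
  position 10–12: stone build be
  position 25–27: stone build be
  position 29–31: stone build be
  position 32–34: stone build be
  position 40–42: stone build be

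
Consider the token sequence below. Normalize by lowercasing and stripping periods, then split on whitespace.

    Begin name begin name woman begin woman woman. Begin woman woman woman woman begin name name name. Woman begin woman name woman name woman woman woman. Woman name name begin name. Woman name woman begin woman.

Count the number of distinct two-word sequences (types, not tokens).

8

36 tokens → 35 bigram windows in total.
Repeated bigrams (each contributes count−1 duplicates):
  woman woman: 7
  name woman: 6
  woman begin: 5
  begin name: 4
  begin woman: 4
  woman name: 4
  name name: 3
  name begin: 2
27 duplicate windows → 35 − 27 = 8 distinct.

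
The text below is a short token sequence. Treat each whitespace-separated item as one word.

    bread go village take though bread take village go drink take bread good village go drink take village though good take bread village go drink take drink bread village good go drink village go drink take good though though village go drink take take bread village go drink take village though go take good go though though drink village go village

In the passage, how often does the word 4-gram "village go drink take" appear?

Scanning the 58 overlapping 4-gram windows for "village go drink take":
  position 8–11: village go drink take
  position 14–17: village go drink take
  position 23–26: village go drink take
  position 33–36: village go drink take
  position 40–43: village go drink take
  position 46–49: village go drink take

6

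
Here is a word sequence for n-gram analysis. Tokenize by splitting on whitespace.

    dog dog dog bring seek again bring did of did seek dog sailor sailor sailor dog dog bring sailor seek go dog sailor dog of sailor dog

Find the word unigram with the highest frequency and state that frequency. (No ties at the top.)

Unigram frequencies (highest first):
  dog: 9
  sailor: 6
  bring: 3
  seek: 3
  did: 2
  of: 2
  … (2 more, each ≤ 1)

"dog", 9 times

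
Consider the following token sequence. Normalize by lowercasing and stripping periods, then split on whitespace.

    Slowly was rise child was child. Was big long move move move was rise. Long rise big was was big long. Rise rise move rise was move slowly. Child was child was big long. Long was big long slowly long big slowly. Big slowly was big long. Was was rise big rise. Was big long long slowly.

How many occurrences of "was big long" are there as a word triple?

Scanning the 55 overlapping trigram windows for "was big long":
  position 7–9: was big long
  position 19–21: was big long
  position 32–34: was big long
  position 36–38: was big long
  position 45–47: was big long
  position 53–55: was big long

6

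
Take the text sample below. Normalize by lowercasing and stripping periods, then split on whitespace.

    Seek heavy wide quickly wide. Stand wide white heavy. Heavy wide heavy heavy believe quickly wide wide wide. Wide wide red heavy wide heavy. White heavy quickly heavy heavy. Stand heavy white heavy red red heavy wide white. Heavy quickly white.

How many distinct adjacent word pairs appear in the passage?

23

41 tokens → 40 bigram windows in total.
Repeated bigrams (each contributes count−1 duplicates):
  heavy wide: 4
  white heavy: 4
  wide wide: 4
  heavy heavy: 3
  heavy quickly: 2
  heavy white: 2
  quickly wide: 2
  red heavy: 2
  … (2 more repeated)
17 duplicate windows → 40 − 17 = 23 distinct.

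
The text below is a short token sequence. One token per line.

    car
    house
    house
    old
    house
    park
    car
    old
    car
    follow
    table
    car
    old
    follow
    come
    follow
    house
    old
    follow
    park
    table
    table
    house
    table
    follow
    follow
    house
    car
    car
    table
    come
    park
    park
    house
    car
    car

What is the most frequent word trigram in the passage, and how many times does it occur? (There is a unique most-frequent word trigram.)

"house car car", 2 times

Trigram frequencies (highest first):
  house car car: 2
  car house house: 1
  house house old: 1
  house old house: 1
  old house park: 1
  house park car: 1
  … (27 more, each ≤ 1)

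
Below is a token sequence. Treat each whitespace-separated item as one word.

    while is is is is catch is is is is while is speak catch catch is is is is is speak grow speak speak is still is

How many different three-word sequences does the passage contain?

18

27 tokens → 25 trigram windows in total.
Repeated trigrams (each contributes count−1 duplicates):
  is is is: 7
  catch is is: 2
7 duplicate windows → 25 − 7 = 18 distinct.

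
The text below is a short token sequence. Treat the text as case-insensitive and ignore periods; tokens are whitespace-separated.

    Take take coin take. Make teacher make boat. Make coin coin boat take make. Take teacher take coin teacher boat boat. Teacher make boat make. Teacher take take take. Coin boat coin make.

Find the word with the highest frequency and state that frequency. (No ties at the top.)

Unigram frequencies (highest first):
  take: 9
  make: 7
  coin: 6
  boat: 6
  teacher: 5

"take", 9 times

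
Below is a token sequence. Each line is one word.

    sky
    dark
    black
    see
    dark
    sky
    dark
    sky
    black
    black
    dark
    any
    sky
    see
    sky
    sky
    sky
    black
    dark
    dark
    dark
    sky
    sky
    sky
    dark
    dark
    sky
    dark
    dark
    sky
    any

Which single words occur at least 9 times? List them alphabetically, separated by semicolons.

dark; sky

Unigram counts meeting the condition (at least 9 times):
  dark: 11
  sky: 12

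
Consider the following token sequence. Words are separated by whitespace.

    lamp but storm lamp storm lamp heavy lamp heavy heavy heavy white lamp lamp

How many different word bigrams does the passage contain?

10

14 tokens → 13 bigram windows in total.
Repeated bigrams (each contributes count−1 duplicates):
  heavy heavy: 2
  lamp heavy: 2
  storm lamp: 2
3 duplicate windows → 13 − 3 = 10 distinct.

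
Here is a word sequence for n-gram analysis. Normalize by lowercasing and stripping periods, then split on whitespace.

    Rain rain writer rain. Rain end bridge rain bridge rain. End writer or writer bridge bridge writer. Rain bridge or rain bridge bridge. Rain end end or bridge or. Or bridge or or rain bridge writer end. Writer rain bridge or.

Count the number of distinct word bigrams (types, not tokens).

41 tokens → 40 bigram windows in total.
Repeated bigrams (each contributes count−1 duplicates):
  rain bridge: 5
  bridge or: 4
  bridge rain: 3
  rain end: 3
  writer rain: 3
  bridge bridge: 2
  bridge writer: 2
  end writer: 2
  … (4 more repeated)
20 duplicate windows → 40 − 20 = 20 distinct.

20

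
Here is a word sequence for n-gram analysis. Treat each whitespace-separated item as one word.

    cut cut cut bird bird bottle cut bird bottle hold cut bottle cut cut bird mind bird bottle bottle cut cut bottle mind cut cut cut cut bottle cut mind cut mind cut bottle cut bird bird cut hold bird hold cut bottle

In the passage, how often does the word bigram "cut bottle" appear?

5

Scanning the 42 overlapping bigram windows for "cut bottle":
  position 11–12: cut bottle
  position 21–22: cut bottle
  position 27–28: cut bottle
  position 33–34: cut bottle
  position 42–43: cut bottle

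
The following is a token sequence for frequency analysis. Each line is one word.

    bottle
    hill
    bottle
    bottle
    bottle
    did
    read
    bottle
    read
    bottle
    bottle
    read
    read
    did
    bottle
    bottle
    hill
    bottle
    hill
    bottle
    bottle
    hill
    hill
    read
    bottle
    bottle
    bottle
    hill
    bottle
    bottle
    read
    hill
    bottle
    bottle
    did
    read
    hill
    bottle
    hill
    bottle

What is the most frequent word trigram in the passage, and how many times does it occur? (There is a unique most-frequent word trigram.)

"bottle hill bottle", 5 times

Trigram frequencies (highest first):
  bottle hill bottle: 5
  hill bottle bottle: 4
  bottle bottle hill: 3
  bottle bottle bottle: 2
  bottle bottle did: 2
  bottle did read: 2
  … (16 more, each ≤ 2)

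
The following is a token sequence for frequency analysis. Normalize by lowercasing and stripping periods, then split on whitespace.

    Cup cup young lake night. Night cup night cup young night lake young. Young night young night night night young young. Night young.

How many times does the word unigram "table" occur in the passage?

0

Scanning the 23 tokens for "table":
  (none found)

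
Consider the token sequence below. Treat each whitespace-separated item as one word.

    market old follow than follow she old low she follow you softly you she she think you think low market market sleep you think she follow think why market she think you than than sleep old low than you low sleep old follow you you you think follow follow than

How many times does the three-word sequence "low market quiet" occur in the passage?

0

Scanning the 48 overlapping trigram windows for "low market quiet":
  (none found)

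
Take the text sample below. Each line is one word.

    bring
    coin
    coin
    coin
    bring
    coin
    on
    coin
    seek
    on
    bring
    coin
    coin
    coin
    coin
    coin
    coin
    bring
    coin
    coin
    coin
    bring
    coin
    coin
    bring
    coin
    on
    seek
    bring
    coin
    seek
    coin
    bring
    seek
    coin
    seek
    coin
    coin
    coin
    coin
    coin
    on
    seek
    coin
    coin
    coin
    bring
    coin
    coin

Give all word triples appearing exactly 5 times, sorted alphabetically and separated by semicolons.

bring coin coin; coin bring coin; coin coin bring

Trigram counts meeting the condition (exactly 5 times):
  bring coin coin: 5
  coin bring coin: 5
  coin coin bring: 5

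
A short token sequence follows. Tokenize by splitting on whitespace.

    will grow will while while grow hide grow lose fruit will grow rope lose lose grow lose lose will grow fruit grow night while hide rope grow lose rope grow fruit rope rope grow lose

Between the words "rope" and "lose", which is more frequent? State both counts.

"rope": 5 occurrences
"lose": 7 occurrences

"lose" (7 vs 5)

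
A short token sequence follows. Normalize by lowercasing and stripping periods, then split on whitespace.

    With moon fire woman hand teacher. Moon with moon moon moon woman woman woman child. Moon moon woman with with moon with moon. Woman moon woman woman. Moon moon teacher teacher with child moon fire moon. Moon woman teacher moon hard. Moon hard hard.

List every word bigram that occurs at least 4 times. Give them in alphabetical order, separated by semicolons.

moon moon; moon woman; with moon

Bigram counts meeting the condition (at least 4 times):
  moon moon: 5
  moon woman: 5
  with moon: 4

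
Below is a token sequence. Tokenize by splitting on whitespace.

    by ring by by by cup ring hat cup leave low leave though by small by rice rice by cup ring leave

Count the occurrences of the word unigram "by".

Scanning the 22 tokens for "by":
  position 1: by
  position 3: by
  position 4: by
  position 5: by
  position 14: by
  position 16: by
  position 19: by

7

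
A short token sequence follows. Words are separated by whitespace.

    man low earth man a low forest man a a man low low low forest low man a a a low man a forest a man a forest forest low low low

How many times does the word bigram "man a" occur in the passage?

Scanning the 31 overlapping bigram windows for "man a":
  position 4–5: man a
  position 8–9: man a
  position 17–18: man a
  position 22–23: man a
  position 26–27: man a

5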